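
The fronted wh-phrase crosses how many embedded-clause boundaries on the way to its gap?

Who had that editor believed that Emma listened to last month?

1

"who" is extracted from the PP object of "listened".
Boundaries crossed, outermost first: [that] — 1 in total.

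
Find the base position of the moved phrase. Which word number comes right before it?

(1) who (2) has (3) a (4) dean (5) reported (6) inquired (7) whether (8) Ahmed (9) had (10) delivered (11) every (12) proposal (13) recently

5

The displaced element is "who" (word 1).
It is linked across 1 clause boundary (Ø).
It functions as the subject of "inquired", so the gap sits immediately after word 5 ("reported").
Base order: A dean has reported that who inquired whether Ahmed had delivered every proposal recently.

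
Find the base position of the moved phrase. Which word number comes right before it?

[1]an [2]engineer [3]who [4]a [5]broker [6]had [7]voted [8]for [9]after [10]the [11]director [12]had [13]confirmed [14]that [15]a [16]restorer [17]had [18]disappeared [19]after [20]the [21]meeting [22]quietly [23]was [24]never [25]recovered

The displaced element is "an engineer" (word 2).
It functions as the object of the preposition "for" of "voted", so the gap sits immediately after word 8 ("for").
Base order: A broker had voted for an engineer after the director had confirmed that a restorer had disappeared after the meeting quietly.

8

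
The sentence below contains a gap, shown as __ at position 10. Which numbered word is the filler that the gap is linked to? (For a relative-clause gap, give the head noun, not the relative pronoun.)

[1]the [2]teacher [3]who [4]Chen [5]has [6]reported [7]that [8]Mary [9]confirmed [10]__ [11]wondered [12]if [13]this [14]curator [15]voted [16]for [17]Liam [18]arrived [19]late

2

The gap at 10 is the subject of "wondered", inside a relative clause.
The relative pronoun is "who" (word 3); it is bound by the head noun immediately before it.
Its filler is the head noun "teacher", at word 2.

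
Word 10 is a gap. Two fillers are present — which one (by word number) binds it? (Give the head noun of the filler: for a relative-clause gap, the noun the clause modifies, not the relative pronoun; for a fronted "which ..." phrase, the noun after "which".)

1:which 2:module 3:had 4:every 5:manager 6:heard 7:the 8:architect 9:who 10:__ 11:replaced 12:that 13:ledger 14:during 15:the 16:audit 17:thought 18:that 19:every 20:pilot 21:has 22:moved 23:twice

The marked gap is inside the relative clause, the subject of "replaced".
Its filler is the head noun "architect" (via "who"), at word 8.
(The other dependency links word 2 to a gap after word 22.)

8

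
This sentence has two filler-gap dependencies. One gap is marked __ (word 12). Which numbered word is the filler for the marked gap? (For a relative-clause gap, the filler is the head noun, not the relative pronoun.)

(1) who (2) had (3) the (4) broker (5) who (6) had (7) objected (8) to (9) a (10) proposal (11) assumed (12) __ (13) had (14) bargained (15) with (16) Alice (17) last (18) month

The marked gap is the subject of "bargained".
Its filler is the fronted wh-phrase "who", at word 1.
(The other dependency links word 4 to a gap after word 5.)

1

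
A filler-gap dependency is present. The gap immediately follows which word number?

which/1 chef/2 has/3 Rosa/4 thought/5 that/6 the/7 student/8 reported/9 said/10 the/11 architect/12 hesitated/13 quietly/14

9

The displaced element is "which chef" (word 2).
It is linked across 2 clause boundaries (that → Ø).
It functions as the subject of "said", so the gap sits immediately after word 9 ("reported").
Base order: Rosa has thought that the student reported that which chef said the architect hesitated quietly.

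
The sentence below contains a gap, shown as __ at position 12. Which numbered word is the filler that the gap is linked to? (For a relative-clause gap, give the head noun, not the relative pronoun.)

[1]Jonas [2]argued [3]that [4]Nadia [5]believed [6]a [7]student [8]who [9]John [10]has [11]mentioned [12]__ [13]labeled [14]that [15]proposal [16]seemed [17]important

7

The gap at 12 is the subject of "labeled", inside a relative clause.
The relative pronoun is "who" (word 8); it is bound by the head noun immediately before it.
Its filler is the head noun "student", at word 7.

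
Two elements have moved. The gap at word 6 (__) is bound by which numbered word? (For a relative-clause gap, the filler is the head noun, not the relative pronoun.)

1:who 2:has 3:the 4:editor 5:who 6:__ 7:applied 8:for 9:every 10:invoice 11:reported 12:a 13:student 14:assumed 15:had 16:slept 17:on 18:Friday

The marked gap is inside the relative clause, the subject of "applied".
Its filler is the head noun "editor" (via "who"), at word 4.
(The other dependency links word 1 to a gap after word 14.)

4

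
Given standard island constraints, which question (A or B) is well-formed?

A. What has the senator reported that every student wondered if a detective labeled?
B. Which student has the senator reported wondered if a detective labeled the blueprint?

In A, the wh-phrase is extracted from inside a wh-island (introduced by "if"), which blocks movement.
In B, the extraction path crosses only that-complement boundaries, which are transparent.
So B is grammatical.

B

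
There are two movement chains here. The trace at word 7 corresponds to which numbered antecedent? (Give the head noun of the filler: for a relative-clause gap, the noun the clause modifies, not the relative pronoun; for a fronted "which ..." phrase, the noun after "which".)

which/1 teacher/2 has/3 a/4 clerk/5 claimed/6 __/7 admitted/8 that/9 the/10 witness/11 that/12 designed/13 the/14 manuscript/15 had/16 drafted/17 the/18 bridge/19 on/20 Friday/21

2

The marked gap is the subject of "admitted".
Its filler is the fronted wh-phrase "which teacher", at word 2.
(The other dependency links word 11 to a gap after word 12.)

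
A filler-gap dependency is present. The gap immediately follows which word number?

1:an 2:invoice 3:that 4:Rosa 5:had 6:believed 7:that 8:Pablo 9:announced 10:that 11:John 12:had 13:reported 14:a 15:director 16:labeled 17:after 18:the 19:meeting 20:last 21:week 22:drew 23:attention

The displaced element is "an invoice" (word 2).
It is linked across 3 clause boundaries (that → that → Ø).
It functions as the direct object of "labeled", so the gap sits immediately after word 16 ("labeled").
Base order: Rosa had believed that Pablo announced that John had reported a director labeled an invoice after the meeting last week.

16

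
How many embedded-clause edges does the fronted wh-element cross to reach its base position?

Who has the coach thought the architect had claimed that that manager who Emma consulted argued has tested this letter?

"who" is extracted from the subject of "tested".
Boundaries crossed, outermost first: [Ø], [that], [Ø] — 3 in total.

3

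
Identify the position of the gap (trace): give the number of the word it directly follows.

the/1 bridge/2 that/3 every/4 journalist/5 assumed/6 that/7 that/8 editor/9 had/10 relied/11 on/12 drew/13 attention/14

The displaced element is "the bridge" (word 2).
It is linked across 1 clause boundary (that).
It functions as the object of the preposition "on" of "relied", so the gap sits immediately after word 12 ("on").
Base order: Every journalist assumed that that editor had relied on the bridge.

12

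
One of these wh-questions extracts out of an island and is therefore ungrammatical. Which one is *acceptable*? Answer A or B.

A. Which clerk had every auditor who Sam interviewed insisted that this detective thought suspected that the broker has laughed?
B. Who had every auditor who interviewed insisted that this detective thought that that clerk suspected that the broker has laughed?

In B, the wh-phrase is extracted from inside a complex-NP island (relative clause) (introduced by "who"), which blocks movement.
In A, the extraction path crosses only that-complement boundaries, which are transparent.
So A is grammatical.

A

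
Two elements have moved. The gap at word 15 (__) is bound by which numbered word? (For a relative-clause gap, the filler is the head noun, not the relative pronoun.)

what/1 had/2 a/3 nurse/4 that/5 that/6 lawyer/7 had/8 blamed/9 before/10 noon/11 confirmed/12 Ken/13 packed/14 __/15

The marked gap is the direct object of "packed".
Its filler is the fronted wh-phrase "what", at word 1.
(The other dependency links word 4 to a gap after word 9.)

1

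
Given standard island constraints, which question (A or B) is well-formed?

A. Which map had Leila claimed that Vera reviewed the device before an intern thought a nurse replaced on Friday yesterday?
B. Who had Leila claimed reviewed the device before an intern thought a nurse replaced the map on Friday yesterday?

In A, the wh-phrase is extracted from inside an adjunct island (introduced by "before"), which blocks movement.
In B, the extraction path crosses only that-complement boundaries, which are transparent.
So B is grammatical.

B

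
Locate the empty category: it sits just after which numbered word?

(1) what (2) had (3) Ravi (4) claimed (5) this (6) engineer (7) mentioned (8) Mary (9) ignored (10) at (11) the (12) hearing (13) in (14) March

9

The displaced element is "what" (word 1).
It is linked across 2 clause boundaries (Ø → Ø).
It functions as the direct object of "ignored", so the gap sits immediately after word 9 ("ignored").
Base order: Ravi had claimed this engineer mentioned Mary ignored what at the hearing in March.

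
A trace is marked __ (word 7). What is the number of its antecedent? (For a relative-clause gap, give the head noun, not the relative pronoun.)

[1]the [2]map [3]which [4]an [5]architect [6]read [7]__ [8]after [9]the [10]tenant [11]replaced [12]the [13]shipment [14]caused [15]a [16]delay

2

The gap at 7 is the object of "read", inside a relative clause.
The relative pronoun is "which" (word 3); it is bound by the head noun immediately before it.
Its filler is the head noun "map", at word 2.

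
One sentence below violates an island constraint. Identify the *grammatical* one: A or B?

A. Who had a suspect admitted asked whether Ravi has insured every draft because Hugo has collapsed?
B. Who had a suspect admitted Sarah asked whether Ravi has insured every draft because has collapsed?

A

In B, the wh-phrase is extracted from inside a wh-island (introduced by "whether"), which blocks movement.
In A, the extraction path crosses only that-complement boundaries, which are transparent.
So A is grammatical.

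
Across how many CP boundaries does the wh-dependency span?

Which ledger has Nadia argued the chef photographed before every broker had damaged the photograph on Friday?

"which ledger" is extracted from the object of "photographed".
Boundaries crossed, outermost first: [Ø] — 1 in total.

1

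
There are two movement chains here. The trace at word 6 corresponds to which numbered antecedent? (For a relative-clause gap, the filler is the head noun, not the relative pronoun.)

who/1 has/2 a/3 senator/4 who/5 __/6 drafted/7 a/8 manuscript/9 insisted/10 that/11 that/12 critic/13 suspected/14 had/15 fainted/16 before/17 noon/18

The marked gap is inside the relative clause, the subject of "drafted".
Its filler is the head noun "senator" (via "who"), at word 4.
(The other dependency links word 1 to a gap after word 14.)

4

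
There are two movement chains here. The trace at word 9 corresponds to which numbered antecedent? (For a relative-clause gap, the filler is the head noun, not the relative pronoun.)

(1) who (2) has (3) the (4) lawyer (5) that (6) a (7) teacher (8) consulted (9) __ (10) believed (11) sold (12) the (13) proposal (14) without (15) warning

4

The marked gap is inside the relative clause, the direct object of "consulted".
Its filler is the head noun "lawyer" (via "that"), at word 4.
(The other dependency links word 1 to a gap after word 10.)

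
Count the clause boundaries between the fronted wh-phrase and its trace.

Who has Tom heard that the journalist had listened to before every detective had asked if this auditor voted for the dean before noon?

"who" is extracted from the PP object of "listened".
Boundaries crossed, outermost first: [that] — 1 in total.

1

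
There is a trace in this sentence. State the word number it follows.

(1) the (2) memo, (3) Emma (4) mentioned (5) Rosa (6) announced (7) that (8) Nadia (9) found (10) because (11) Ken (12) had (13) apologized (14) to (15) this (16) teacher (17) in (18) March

9

The displaced element is "the memo" (word 2).
It is linked across 2 clause boundaries (Ø → that).
It functions as the direct object of "found", so the gap sits immediately after word 9 ("found").
Base order: Emma mentioned Rosa announced that Nadia found the memo because Ken had apologized to this teacher in March.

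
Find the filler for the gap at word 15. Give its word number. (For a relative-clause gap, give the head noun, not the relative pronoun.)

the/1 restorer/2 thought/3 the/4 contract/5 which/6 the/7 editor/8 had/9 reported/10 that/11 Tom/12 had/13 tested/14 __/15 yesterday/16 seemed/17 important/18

The gap at 15 is the object of "tested", inside a relative clause.
The relative pronoun is "which" (word 6); it is bound by the head noun immediately before it.
Its filler is the head noun "contract", at word 5.

5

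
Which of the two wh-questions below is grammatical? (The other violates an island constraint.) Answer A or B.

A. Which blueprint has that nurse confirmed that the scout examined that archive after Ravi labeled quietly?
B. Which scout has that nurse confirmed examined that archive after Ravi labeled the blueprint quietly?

B

In A, the wh-phrase is extracted from inside an adjunct island (introduced by "after"), which blocks movement.
In B, the extraction path crosses only that-complement boundaries, which are transparent.
So B is grammatical.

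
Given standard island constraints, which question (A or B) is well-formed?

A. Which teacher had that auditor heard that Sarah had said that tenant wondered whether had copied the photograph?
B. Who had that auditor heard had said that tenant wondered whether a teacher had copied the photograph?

B

In A, the wh-phrase is extracted from inside a wh-island (introduced by "whether"), which blocks movement.
In B, the extraction path crosses only that-complement boundaries, which are transparent.
So B is grammatical.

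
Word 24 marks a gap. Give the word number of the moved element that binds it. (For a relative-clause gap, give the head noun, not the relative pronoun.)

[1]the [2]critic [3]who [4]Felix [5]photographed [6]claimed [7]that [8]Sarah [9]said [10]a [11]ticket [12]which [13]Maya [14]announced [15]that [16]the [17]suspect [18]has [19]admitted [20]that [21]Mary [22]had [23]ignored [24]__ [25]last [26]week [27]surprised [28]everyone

The gap at 24 is the object of "ignored", inside a relative clause.
The relative pronoun is "which" (word 12); it is bound by the head noun immediately before it.
Its filler is the head noun "ticket", at word 11.

11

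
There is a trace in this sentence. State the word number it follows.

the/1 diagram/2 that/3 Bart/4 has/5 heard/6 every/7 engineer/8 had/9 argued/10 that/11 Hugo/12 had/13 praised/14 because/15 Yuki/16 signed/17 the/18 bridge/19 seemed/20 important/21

The displaced element is "the diagram" (word 2).
It is linked across 2 clause boundaries (Ø → that).
It functions as the direct object of "praised", so the gap sits immediately after word 14 ("praised").
Base order: Bart has heard every engineer had argued that Hugo had praised the diagram because Yuki signed the bridge.

14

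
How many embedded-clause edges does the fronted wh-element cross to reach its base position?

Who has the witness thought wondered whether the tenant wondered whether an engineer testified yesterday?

"who" is extracted from the subject of "wondered".
Boundaries crossed, outermost first: [Ø] — 1 in total.

1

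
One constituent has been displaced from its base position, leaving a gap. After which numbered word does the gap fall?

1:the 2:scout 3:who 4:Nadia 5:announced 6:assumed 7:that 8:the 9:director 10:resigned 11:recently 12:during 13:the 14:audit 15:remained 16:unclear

The displaced element is "the scout" (word 2).
It is linked across 1 clause boundary (Ø).
It functions as the subject of "assumed", so the gap sits immediately after word 5 ("announced").
Base order: Nadia announced the scout assumed that the director resigned recently during the audit.

5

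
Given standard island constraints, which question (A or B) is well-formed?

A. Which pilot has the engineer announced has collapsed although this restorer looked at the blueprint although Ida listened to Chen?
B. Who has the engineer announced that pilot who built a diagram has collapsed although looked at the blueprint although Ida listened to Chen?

A

In B, the wh-phrase is extracted from inside an adjunct island (introduced by "although"), which blocks movement.
In A, the extraction path crosses only that-complement boundaries, which are transparent.
So A is grammatical.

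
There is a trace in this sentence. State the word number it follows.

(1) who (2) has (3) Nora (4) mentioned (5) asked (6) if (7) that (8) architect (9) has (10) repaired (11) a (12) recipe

4

The displaced element is "who" (word 1).
It is linked across 1 clause boundary (Ø).
It functions as the subject of "asked", so the gap sits immediately after word 4 ("mentioned").
Base order: Nora has mentioned who asked if that architect has repaired a recipe.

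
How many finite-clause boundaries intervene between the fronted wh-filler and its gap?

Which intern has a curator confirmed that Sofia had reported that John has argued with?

"which intern" is extracted from the PP object of "argued".
Boundaries crossed, outermost first: [that], [that] — 2 in total.

2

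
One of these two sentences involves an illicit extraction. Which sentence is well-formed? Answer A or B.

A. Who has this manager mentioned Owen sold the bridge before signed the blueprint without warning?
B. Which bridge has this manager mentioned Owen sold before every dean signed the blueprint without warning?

In A, the wh-phrase is extracted from inside an adjunct island (introduced by "before"), which blocks movement.
In B, the extraction path crosses only that-complement boundaries, which are transparent.
So B is grammatical.

B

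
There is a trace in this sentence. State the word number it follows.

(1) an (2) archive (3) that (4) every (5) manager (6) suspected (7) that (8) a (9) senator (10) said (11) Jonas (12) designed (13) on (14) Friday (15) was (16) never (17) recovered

12

The displaced element is "an archive" (word 2).
It is linked across 2 clause boundaries (that → Ø).
It functions as the direct object of "designed", so the gap sits immediately after word 12 ("designed").
Base order: Every manager suspected that a senator said Jonas designed an archive on Friday.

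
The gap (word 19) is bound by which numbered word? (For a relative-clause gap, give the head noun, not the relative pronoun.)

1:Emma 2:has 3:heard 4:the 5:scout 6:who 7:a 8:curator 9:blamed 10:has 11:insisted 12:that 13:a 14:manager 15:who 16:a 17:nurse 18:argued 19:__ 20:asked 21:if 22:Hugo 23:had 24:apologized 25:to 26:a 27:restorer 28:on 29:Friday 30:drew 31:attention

14

The gap at 19 is the subject of "asked", inside a relative clause.
The relative pronoun is "who" (word 15); it is bound by the head noun immediately before it.
Its filler is the head noun "manager", at word 14.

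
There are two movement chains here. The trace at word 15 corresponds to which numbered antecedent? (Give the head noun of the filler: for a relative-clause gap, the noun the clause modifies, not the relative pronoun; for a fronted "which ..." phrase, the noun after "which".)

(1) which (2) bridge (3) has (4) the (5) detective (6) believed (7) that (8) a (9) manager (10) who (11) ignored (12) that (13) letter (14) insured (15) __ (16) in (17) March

The marked gap is the direct object of "insured".
Its filler is the fronted wh-phrase "which bridge", at word 2.
(The other dependency links word 9 to a gap after word 10.)

2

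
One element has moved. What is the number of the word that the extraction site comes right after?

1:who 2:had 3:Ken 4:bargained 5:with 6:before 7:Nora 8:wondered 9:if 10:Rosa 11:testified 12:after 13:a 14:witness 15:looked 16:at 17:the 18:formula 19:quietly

The displaced element is "who" (word 1).
It functions as the object of the preposition "with" of "bargained", so the gap sits immediately after word 5 ("with").
Base order: Ken had bargained with who before Nora wondered if Rosa testified after a witness looked at the formula quietly.

5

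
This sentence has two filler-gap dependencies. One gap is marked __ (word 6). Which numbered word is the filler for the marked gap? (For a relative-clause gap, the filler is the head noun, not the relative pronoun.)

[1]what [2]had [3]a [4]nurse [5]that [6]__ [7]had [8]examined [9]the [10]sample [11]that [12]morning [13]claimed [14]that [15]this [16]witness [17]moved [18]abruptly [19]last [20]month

The marked gap is inside the relative clause, the subject of "examined".
Its filler is the head noun "nurse" (via "that"), at word 4.
(The other dependency links word 1 to a gap after word 17.)

4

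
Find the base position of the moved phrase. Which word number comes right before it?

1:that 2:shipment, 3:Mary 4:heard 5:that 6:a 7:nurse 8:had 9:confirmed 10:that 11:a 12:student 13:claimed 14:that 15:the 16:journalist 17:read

The displaced element is "that shipment" (word 2).
It is linked across 3 clause boundaries (that → that → that).
It functions as the direct object of "read", so the gap sits immediately after word 17 ("read").
Base order: Mary heard that a nurse had confirmed that a student claimed that the journalist read that shipment.

17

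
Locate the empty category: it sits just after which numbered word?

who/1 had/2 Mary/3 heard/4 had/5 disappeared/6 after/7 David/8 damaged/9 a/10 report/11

4

The displaced element is "who" (word 1).
It is linked across 1 clause boundary (Ø).
It functions as the subject of "disappeared", so the gap sits immediately after word 4 ("heard").
Base order: Mary had heard who had disappeared after David damaged a report.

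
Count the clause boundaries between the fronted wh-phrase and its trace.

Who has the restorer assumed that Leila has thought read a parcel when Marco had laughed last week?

2

"who" is extracted from the subject of "read".
Boundaries crossed, outermost first: [that], [Ø] — 2 in total.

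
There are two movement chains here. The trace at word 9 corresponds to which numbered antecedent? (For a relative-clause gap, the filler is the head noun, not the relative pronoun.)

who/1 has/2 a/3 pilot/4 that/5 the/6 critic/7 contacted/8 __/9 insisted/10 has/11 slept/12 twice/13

4

The marked gap is inside the relative clause, the direct object of "contacted".
Its filler is the head noun "pilot" (via "that"), at word 4.
(The other dependency links word 1 to a gap after word 10.)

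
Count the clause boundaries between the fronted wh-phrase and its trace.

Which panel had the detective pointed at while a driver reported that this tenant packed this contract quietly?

0

"which panel" originates inside the matrix clause — no clause boundary is crossed.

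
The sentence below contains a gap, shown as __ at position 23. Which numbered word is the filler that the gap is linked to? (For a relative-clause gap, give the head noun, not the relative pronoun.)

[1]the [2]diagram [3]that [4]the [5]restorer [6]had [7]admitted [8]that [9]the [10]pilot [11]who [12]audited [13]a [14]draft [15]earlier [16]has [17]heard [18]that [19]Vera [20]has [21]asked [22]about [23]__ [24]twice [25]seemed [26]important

The gap at 23 is the prepositional object of "asked", inside a relative clause.
The relative pronoun is "that" (word 3); it is bound by the head noun immediately before it.
Its filler is the head noun "diagram", at word 2.

2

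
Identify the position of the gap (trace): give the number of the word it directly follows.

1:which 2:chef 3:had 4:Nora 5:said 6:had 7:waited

5

The displaced element is "which chef" (word 2).
It is linked across 1 clause boundary (Ø).
It functions as the subject of "waited", so the gap sits immediately after word 5 ("said").
Base order: Nora had said which chef had waited.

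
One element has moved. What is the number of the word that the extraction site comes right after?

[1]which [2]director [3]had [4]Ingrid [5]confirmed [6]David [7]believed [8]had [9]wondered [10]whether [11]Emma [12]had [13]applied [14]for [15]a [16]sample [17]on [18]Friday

7

The displaced element is "which director" (word 2).
It is linked across 2 clause boundaries (Ø → Ø).
It functions as the subject of "wondered", so the gap sits immediately after word 7 ("believed").
Base order: Ingrid had confirmed David believed that which director had wondered whether Emma had applied for a sample on Friday.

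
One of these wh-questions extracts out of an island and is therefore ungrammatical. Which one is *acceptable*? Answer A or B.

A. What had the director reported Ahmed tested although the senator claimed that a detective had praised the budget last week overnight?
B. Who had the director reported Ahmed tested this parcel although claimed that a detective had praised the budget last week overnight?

In B, the wh-phrase is extracted from inside an adjunct island (introduced by "although"), which blocks movement.
In A, the extraction path crosses only that-complement boundaries, which are transparent.
So A is grammatical.

A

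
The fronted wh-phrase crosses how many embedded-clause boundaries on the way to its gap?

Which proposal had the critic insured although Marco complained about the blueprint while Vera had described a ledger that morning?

0

"which proposal" originates inside the matrix clause — no clause boundary is crossed.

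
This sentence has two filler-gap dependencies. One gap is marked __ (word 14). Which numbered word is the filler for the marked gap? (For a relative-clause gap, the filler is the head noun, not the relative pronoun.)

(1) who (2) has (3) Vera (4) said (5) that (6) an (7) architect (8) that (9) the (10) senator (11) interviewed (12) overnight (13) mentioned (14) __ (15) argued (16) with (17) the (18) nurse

The marked gap is the subject of "argued".
Its filler is the fronted wh-phrase "who", at word 1.
(The other dependency links word 7 to a gap after word 11.)

1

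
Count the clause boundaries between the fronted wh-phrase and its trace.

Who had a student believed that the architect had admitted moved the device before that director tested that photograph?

2

"who" is extracted from the subject of "moved".
Boundaries crossed, outermost first: [that], [Ø] — 2 in total.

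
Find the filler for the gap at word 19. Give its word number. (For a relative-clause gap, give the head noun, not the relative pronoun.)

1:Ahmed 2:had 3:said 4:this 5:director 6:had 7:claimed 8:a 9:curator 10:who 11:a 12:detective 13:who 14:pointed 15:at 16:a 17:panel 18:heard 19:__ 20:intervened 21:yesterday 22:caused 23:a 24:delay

9

The gap at 19 is the subject of "intervened", inside a relative clause.
The relative pronoun is "who" (word 10); it is bound by the head noun immediately before it.
Its filler is the head noun "curator", at word 9.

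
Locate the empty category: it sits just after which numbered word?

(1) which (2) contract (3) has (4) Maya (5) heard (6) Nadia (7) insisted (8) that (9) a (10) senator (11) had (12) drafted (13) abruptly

The displaced element is "which contract" (word 2).
It is linked across 2 clause boundaries (Ø → that).
It functions as the direct object of "drafted", so the gap sits immediately after word 12 ("drafted").
Base order: Maya has heard Nadia insisted that a senator had drafted which contract abruptly.

12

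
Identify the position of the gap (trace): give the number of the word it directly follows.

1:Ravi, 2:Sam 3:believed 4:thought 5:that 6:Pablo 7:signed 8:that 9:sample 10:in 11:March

The displaced element is "Ravi" (word 1).
It is linked across 1 clause boundary (Ø).
It functions as the subject of "thought", so the gap sits immediately after word 3 ("believed").
Base order: Sam believed Ravi thought that Pablo signed that sample in March.

3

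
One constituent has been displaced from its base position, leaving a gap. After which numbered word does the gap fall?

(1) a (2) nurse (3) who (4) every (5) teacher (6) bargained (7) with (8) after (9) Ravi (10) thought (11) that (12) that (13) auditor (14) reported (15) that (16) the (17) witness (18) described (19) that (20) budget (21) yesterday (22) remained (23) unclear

7

The displaced element is "a nurse" (word 2).
It functions as the object of the preposition "with" of "bargained", so the gap sits immediately after word 7 ("with").
Base order: Every teacher bargained with a nurse after Ravi thought that that auditor reported that the witness described that budget yesterday.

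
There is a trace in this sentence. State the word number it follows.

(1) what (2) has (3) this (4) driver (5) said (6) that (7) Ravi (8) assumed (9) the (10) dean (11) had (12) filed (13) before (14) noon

The displaced element is "what" (word 1).
It is linked across 2 clause boundaries (that → Ø).
It functions as the direct object of "filed", so the gap sits immediately after word 12 ("filed").
Base order: This driver has said that Ravi assumed the dean had filed what before noon.

12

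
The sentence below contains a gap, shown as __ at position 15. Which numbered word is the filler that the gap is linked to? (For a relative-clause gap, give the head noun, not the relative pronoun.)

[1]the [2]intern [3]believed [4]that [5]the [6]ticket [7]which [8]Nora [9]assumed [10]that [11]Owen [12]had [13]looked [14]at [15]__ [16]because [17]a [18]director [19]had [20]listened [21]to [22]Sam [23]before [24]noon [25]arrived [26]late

6

The gap at 15 is the prepositional object of "looked", inside a relative clause.
The relative pronoun is "which" (word 7); it is bound by the head noun immediately before it.
Its filler is the head noun "ticket", at word 6.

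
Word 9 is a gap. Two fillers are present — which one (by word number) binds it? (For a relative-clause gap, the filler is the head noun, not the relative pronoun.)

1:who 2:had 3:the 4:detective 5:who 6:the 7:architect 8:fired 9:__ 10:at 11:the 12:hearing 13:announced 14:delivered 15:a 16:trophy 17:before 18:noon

4

The marked gap is inside the relative clause, the direct object of "fired".
Its filler is the head noun "detective" (via "who"), at word 4.
(The other dependency links word 1 to a gap after word 13.)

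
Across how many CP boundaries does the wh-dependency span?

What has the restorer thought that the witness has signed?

"what" is extracted from the object of "signed".
Boundaries crossed, outermost first: [that] — 1 in total.

1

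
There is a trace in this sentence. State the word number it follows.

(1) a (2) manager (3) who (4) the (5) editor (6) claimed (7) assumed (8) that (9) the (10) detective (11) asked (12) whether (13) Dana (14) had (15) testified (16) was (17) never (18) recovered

The displaced element is "a manager" (word 2).
It is linked across 1 clause boundary (Ø).
It functions as the subject of "assumed", so the gap sits immediately after word 6 ("claimed").
Base order: The editor claimed that a manager assumed that the detective asked whether Dana had testified.

6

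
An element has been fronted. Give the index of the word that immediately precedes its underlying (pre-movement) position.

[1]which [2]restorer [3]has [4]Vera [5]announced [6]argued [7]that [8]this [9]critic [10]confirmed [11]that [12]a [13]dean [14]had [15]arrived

5

The displaced element is "which restorer" (word 2).
It is linked across 1 clause boundary (Ø).
It functions as the subject of "argued", so the gap sits immediately after word 5 ("announced").
Base order: Vera has announced that which restorer argued that this critic confirmed that a dean had arrived.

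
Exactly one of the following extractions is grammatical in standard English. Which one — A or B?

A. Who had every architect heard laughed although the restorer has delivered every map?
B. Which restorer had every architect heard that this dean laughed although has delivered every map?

In B, the wh-phrase is extracted from inside an adjunct island (introduced by "although"), which blocks movement.
In A, the extraction path crosses only that-complement boundaries, which are transparent.
So A is grammatical.

A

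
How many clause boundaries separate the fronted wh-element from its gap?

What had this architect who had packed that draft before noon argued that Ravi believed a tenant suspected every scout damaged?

"what" is extracted from the object of "damaged".
Boundaries crossed, outermost first: [that], [Ø], [Ø] — 3 in total.

3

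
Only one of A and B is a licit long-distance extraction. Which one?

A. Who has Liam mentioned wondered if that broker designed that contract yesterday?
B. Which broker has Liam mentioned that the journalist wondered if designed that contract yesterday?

In B, the wh-phrase is extracted from inside a wh-island (introduced by "if"), which blocks movement.
In A, the extraction path crosses only that-complement boundaries, which are transparent.
So A is grammatical.

A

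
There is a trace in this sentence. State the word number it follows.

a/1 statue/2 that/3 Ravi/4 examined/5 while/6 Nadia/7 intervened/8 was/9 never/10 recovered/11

The displaced element is "a statue" (word 2).
It functions as the direct object of "examined", so the gap sits immediately after word 5 ("examined").
Base order: Ravi examined a statue while Nadia intervened.

5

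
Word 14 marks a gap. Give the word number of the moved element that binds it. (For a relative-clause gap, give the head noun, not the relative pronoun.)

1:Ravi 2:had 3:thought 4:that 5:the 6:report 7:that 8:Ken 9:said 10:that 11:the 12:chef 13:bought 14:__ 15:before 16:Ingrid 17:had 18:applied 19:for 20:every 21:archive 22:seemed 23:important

6

The gap at 14 is the object of "bought", inside a relative clause.
The relative pronoun is "that" (word 7); it is bound by the head noun immediately before it.
Its filler is the head noun "report", at word 6.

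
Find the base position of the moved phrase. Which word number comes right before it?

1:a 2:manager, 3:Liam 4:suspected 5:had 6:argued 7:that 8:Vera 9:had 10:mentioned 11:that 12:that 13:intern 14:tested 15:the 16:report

4

The displaced element is "a manager" (word 2).
It is linked across 1 clause boundary (Ø).
It functions as the subject of "argued", so the gap sits immediately after word 4 ("suspected").
Base order: Liam suspected that a manager had argued that Vera had mentioned that that intern tested the report.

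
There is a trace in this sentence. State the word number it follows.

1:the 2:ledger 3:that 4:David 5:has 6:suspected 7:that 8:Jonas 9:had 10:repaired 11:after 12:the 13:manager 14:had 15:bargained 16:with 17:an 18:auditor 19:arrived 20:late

10

The displaced element is "the ledger" (word 2).
It is linked across 1 clause boundary (that).
It functions as the direct object of "repaired", so the gap sits immediately after word 10 ("repaired").
Base order: David has suspected that Jonas had repaired the ledger after the manager had bargained with an auditor.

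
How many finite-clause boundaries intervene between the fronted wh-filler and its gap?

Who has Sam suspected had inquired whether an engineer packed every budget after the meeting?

1

"who" is extracted from the subject of "inquired".
Boundaries crossed, outermost first: [Ø] — 1 in total.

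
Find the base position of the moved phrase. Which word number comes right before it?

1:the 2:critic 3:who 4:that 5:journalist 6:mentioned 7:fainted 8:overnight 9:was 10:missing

6

The displaced element is "the critic" (word 2).
It is linked across 1 clause boundary (Ø).
It functions as the subject of "fainted", so the gap sits immediately after word 6 ("mentioned").
Base order: That journalist mentioned the critic fainted overnight.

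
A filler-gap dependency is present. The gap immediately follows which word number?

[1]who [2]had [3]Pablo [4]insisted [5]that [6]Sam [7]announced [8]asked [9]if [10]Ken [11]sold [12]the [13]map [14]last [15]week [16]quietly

The displaced element is "who" (word 1).
It is linked across 2 clause boundaries (that → Ø).
It functions as the subject of "asked", so the gap sits immediately after word 7 ("announced").
Base order: Pablo had insisted that Sam announced that who asked if Ken sold the map last week quietly.

7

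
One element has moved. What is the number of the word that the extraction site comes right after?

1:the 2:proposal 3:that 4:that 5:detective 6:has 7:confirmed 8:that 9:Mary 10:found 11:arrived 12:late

10

The displaced element is "the proposal" (word 2).
It is linked across 1 clause boundary (that).
It functions as the direct object of "found", so the gap sits immediately after word 10 ("found").
Base order: That detective has confirmed that Mary found the proposal.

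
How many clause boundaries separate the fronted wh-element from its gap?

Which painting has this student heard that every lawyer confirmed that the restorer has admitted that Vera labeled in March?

"which painting" is extracted from the object of "labeled".
Boundaries crossed, outermost first: [that], [that], [that] — 3 in total.

3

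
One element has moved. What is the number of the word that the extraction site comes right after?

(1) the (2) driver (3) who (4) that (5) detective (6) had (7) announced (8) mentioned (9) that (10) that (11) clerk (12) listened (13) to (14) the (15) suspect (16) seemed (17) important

7

The displaced element is "the driver" (word 2).
It is linked across 1 clause boundary (Ø).
It functions as the subject of "mentioned", so the gap sits immediately after word 7 ("announced").
Base order: That detective had announced the driver mentioned that that clerk listened to the suspect.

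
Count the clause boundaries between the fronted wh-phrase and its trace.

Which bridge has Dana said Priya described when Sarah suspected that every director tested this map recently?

1

"which bridge" is extracted from the object of "described".
Boundaries crossed, outermost first: [Ø] — 1 in total.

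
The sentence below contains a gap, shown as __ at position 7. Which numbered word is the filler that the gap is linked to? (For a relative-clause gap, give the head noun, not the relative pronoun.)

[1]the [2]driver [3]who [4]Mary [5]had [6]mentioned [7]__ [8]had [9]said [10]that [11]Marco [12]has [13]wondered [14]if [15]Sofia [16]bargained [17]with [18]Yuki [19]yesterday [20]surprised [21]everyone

2

The gap at 7 is the subject of "said", inside a relative clause.
The relative pronoun is "who" (word 3); it is bound by the head noun immediately before it.
Its filler is the head noun "driver", at word 2.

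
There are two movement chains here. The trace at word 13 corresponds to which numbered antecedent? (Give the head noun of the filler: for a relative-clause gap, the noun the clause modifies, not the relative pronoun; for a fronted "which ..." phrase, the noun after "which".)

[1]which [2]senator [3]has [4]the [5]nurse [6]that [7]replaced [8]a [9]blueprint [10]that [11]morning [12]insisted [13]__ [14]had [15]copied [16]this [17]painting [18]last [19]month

The marked gap is the subject of "copied".
Its filler is the fronted wh-phrase "which senator", at word 2.
(The other dependency links word 5 to a gap after word 6.)

2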